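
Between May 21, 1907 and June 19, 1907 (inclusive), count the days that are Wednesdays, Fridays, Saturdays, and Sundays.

May 21, 1907 is a Tuesday.
That's 30 days from start to end, counting both.
30 = 7 × 4 + 2, so there are 4 full weeks plus 2 extra days.
Each full week contributes 4 days from the set (Wed, Fri, Sat, Sun): 4 × 4 = 16.
The 2 extra days are Tue, Wed — 1 of them qualifies.
Total: 16 + 1 = 17.

17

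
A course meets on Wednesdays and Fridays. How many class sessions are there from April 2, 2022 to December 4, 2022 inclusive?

April 2, 2022 is a Saturday.
That's 247 days from start to end, counting both.
247 = 7 × 35 + 2, so there are 35 full weeks plus 2 extra days.
Each full week contributes 2 days from the set (Wed, Fri): 35 × 2 = 70.
The 2 extra days are Sat, Sun — none qualify.
Total: 70 + 0 = 70.

70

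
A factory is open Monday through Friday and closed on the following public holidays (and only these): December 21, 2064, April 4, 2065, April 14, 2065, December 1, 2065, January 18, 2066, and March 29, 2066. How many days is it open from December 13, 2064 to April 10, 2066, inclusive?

341

December 13, 2064 is a Saturday.
From December 13, 2064 to April 10, 2066 is 484 days inclusive.
484 = 7 × 69 + 1, so there are 69 full weeks plus 1 extra day.
Each full week contributes 5 weekdays (Mon–Fri): 69 × 5 = 345.
The 1 extra day is Sat — none qualify.
Total: 345 + 0 = 345.
Holidays: December 21, 2064 (Sun); April 4, 2065 (Sat); April 14, 2065 (Tue); December 1, 2065 (Tue); January 18, 2066 (Mon); March 29, 2066 (Mon).
4 of the 6 holidays fall on weekdays; the rest are weekends and were already excluded.
Business days: 345 − 4 = 341.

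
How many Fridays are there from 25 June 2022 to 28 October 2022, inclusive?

25 June 2022 is a Saturday.
From 25 June 2022 to 28 October 2022 is 126 days inclusive.
126 = 7 × 18, so the span is exactly 18 full weeks.
Each full week contributes one Friday: 18 so far.

18 Fridays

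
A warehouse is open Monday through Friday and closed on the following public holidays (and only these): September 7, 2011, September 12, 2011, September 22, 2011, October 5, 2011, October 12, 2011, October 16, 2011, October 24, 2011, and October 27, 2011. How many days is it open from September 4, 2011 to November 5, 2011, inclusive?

38 working days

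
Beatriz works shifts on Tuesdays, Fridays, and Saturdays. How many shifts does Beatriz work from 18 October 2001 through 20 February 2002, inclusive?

18 October 2001 is a Thursday.
The range spans 126 days (inclusive of both endpoints).
126 = 7 × 18, so the span is exactly 18 full weeks.
Each full week contributes 3 days from the set (Tue, Fri, Sat): 18 × 3 = 54.

54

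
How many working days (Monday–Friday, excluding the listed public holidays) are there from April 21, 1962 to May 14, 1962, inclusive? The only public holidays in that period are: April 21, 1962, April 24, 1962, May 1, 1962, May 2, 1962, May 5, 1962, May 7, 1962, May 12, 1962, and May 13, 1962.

12 working days

April 21, 1962 is a Saturday.
That's 24 days from start to end, counting both.
24 = 7 × 3 + 3, so there are 3 full weeks plus 3 extra days.
Each full week contributes 5 weekdays (Mon–Fri): 3 × 5 = 15.
The 3 extra days are Saturday, Sunday, Monday — 1 of them qualifies.
Total: 15 + 1 = 16.
Holidays: April 21, 1962 (Sat); April 24, 1962 (Tue); May 1, 1962 (Tue); May 2, 1962 (Wed); May 5, 1962 (Sat); May 7, 1962 (Mon); May 12, 1962 (Sat); May 13, 1962 (Sun).
4 of the 8 holidays fall on weekdays; the rest are weekends and were already excluded.
Business days: 16 − 4 = 12.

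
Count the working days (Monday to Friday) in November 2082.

21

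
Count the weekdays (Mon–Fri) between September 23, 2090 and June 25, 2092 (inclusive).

September 23, 2090 is a Saturday.
The range spans 642 days (inclusive of both endpoints).
642 = 7 × 91 + 5, so there are 91 full weeks plus 5 extra days.
Each full week contributes 5 weekdays (Mon–Fri): 91 × 5 = 455.
The 5 extra days are Sat, Sun, Mon, Tue, Wed — 3 of them qualify.
Total: 455 + 3 = 458.

458 weekdays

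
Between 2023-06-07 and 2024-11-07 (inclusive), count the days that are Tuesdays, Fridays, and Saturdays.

222

2023-06-07 is a Wednesday.
That's 520 days from start to end, counting both.
520 = 7 × 74 + 2, so there are 74 full weeks plus 2 extra days.
Each full week contributes 3 days from the set (Tue, Fri, Sat): 74 × 3 = 222.
The 2 extra days are Wed, Thu — none qualify.
Total: 222 + 0 = 222.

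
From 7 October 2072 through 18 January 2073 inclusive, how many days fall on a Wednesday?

7 October 2072 is a Friday.
From 7 October 2072 to 18 January 2073 is 104 days inclusive.
104 = 7 × 14 + 6, so there are 14 full weeks plus 6 extra days.
Each full week contributes one Wednesday: 14 so far.
The 6 extra days are Fri, Sat, Sun, Mon, Tue, Wed — 1 of them qualifies.
Total: 14 + 1 = 15.

15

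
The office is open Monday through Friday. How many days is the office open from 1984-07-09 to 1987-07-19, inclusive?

1984-07-09 is a Monday.
That's 1106 days from start to end, counting both.
1106 = 7 × 158, so the span is exactly 158 full weeks.
Each full week contributes 5 weekdays (Mon–Fri): 158 × 5 = 790.
Total: 790.

790 weekdays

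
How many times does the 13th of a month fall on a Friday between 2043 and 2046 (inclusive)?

8

Friday-the-13ths by year:
2043: Feb, Mar, Nov
2044: May
2045: Jan, Oct
2046: Apr, Jul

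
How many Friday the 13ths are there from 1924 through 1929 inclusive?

11

Friday-the-13ths by year:
1924: Jun
1925: Feb, Mar, Nov
1926: Aug
1927: May
1928: Jan, Apr, Jul
1929: Sep, Dec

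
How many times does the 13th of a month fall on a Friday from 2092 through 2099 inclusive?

Friday-the-13ths by year:
2092: Jun
2093: Feb, Mar, Nov
2094: Aug
2095: May
2096: Jan, Apr, Jul
2097: Sep, Dec
2098: Jun
2099: Feb, Mar, Nov

15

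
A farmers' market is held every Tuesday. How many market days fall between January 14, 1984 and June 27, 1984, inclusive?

January 14, 1984 is a Saturday.
From January 14, 1984 to June 27, 1984 is 166 days inclusive.
166 = 7 × 23 + 5, so there are 23 full weeks plus 5 extra days.
Each full week contributes one Tuesday: 23 so far.
The 5 extra days are Saturday, Sunday, Monday, Tuesday, Wednesday — 1 of them qualifies.
Total: 23 + 1 = 24.

24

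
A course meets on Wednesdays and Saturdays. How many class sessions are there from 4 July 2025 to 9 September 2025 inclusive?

19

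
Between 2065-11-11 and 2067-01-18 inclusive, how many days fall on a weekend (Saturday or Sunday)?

124

2065-11-11 is a Wednesday.
From 2065-11-11 to 2067-01-18 is 434 days inclusive.
434 = 7 × 62, so the span is exactly 62 full weeks.
Each full week contributes 2 weekend days (Sat, Sun): 62 × 2 = 124.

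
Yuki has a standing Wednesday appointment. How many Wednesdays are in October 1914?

Oct 1, 1914 is a Thursday.
That's 31 days from start to end, counting both.
31 = 7 × 4 + 3, so there are 4 full weeks plus 3 extra days.
Each full week contributes one Wednesday: 4 so far.
The 3 extra days are Thursday, Friday, Saturday — none qualify.
Total: 4 + 0 = 4.

4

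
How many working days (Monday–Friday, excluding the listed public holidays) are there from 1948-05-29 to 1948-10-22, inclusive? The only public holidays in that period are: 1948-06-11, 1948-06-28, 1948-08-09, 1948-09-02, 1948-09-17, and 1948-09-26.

1948-05-29 is a Saturday.
From 1948-05-29 to 1948-10-22 is 147 days inclusive.
147 = 7 × 21, so the span is exactly 21 full weeks.
Each full week contributes 5 weekdays (Mon–Fri): 21 × 5 = 105.
Total: 105.
Holidays: 1948-06-11 (Fri); 1948-06-28 (Mon); 1948-08-09 (Mon); 1948-09-02 (Thu); 1948-09-17 (Fri); 1948-09-26 (Sun).
5 of the 6 holidays fall on weekdays; the rest are weekends and were already excluded.
Business days: 105 − 5 = 100.

100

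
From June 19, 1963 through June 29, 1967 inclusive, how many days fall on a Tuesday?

June 19, 1963 is a Wednesday.
The range spans 1472 days (inclusive of both endpoints).
1472 = 7 × 210 + 2, so there are 210 full weeks plus 2 extra days.
Each full week contributes one Tuesday: 210 so far.
The 2 extra days are Wed, Thu — none qualify.
Total: 210 + 0 = 210.

210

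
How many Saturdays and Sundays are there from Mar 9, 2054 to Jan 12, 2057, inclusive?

296

Mar 9, 2054 is a Monday.
From Mar 9, 2054 to Jan 12, 2057 is 1041 days inclusive.
1041 = 7 × 148 + 5, so there are 148 full weeks plus 5 extra days.
Each full week contributes 2 weekend days (Sat, Sun): 148 × 2 = 296.
The 5 extra days are Mon, Tue, Wed, Thu, Fri — none qualify.
Total: 296 + 0 = 296.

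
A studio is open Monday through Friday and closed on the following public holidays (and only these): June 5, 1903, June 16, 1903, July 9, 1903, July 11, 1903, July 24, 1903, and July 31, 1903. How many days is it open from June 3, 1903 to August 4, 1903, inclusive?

40

June 3, 1903 is a Wednesday.
The range spans 63 days (inclusive of both endpoints).
63 = 7 × 9, so the span is exactly 9 full weeks.
Each full week contributes 5 weekdays (Mon–Fri): 9 × 5 = 45.
Holidays: June 5, 1903 (Fri); June 16, 1903 (Tue); July 9, 1903 (Thu); July 11, 1903 (Sat); July 24, 1903 (Fri); July 31, 1903 (Fri).
5 of the 6 holidays fall on weekdays; the rest are weekends and were already excluded.
Business days: 45 − 5 = 40.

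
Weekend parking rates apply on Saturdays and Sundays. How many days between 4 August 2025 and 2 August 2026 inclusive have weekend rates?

4 August 2025 is a Monday.
The range spans 364 days (inclusive of both endpoints).
364 = 7 × 52, so the span is exactly 52 full weeks.
Each full week contributes 2 weekend days (Sat, Sun): 52 × 2 = 104.
Total: 104.

104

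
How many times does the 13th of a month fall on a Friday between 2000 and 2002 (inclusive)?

Friday-the-13ths by year:
2000: Oct
2001: Apr, Jul
2002: Sep, Dec

5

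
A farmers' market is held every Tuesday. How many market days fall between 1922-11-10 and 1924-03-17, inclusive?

1922-11-10 is a Friday.
The range spans 494 days (inclusive of both endpoints).
494 = 7 × 70 + 4, so there are 70 full weeks plus 4 extra days.
Each full week contributes one Tuesday: 70 so far.
The 4 extra days are Fri, Sat, Sun, Mon — none qualify.
Total: 70 + 0 = 70.

70 Tuesdays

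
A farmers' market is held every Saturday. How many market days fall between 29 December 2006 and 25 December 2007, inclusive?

52 Saturdays

29 December 2006 is a Friday.
That's 362 days from start to end, counting both.
362 = 7 × 51 + 5, so there are 51 full weeks plus 5 extra days.
Each full week contributes one Saturday: 51 so far.
The 5 extra days are Friday, Saturday, Sunday, Monday, Tuesday — 1 of them qualifies.
Total: 51 + 1 = 52.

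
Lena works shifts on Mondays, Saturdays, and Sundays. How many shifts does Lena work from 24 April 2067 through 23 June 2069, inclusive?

24 April 2067 is a Sunday.
That's 792 days from start to end, counting both.
792 = 7 × 113 + 1, so there are 113 full weeks plus 1 extra day.
Each full week contributes 3 days from the set (Mon, Sat, Sun): 113 × 3 = 339.
The 1 extra day is Sun — 1 of them qualifies.
Total: 339 + 1 = 340.

340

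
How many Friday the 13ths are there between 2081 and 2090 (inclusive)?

Friday-the-13ths by year:
2081: Jun
2082: Feb, Mar, Nov
2083: Aug
2084: Oct
2085: Apr, Jul
2086: Sep, Dec
2087: Jun
2088: Feb, Aug
2089: May
2090: Jan, Oct

16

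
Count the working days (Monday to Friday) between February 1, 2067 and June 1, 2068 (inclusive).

349 weekdays

February 1, 2067 is a Tuesday.
That's 487 days from start to end, counting both.
487 = 7 × 69 + 4, so there are 69 full weeks plus 4 extra days.
Each full week contributes 5 weekdays (Mon–Fri): 69 × 5 = 345.
The 4 extra days are Tuesday, Wednesday, Thursday, Friday — 4 of them qualify.
Total: 345 + 4 = 349.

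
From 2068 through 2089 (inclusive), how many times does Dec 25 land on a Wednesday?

4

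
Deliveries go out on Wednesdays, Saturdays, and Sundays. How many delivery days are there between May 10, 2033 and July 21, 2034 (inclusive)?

187

May 10, 2033 is a Tuesday.
The range spans 438 days (inclusive of both endpoints).
438 = 7 × 62 + 4, so there are 62 full weeks plus 4 extra days.
Each full week contributes 3 days from the set (Wed, Sat, Sun): 62 × 3 = 186.
The 4 extra days are Tuesday, Wednesday, Thursday, Friday — 1 of them qualifies.
Total: 186 + 1 = 187.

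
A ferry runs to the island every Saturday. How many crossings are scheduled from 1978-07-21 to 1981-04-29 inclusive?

145

1978-07-21 is a Friday.
That's 1014 days from start to end, counting both.
1014 = 7 × 144 + 6, so there are 144 full weeks plus 6 extra days.
Each full week contributes one Saturday: 144 so far.
The 6 extra days are Friday, Saturday, Sunday, Monday, Tuesday, Wednesday — 1 of them qualifies.
Total: 144 + 1 = 145.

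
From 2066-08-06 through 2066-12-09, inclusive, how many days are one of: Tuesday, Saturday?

36

2066-08-06 is a Friday.
From 2066-08-06 to 2066-12-09 is 126 days inclusive.
126 = 7 × 18, so the span is exactly 18 full weeks.
Each full week contributes 2 days from the set (Tue, Sat): 18 × 2 = 36.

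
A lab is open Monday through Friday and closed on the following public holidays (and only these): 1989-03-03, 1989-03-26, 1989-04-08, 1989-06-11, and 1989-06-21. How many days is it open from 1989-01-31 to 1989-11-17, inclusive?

1989-01-31 is a Tuesday.
From 1989-01-31 to 1989-11-17 is 291 days inclusive.
291 = 7 × 41 + 4, so there are 41 full weeks plus 4 extra days.
Each full week contributes 5 weekdays (Mon–Fri): 41 × 5 = 205.
The 4 extra days are Tuesday, Wednesday, Thursday, Friday — 4 of them qualify.
Total: 205 + 4 = 209.
Holidays: 1989-03-03 (Fri); 1989-03-26 (Sun); 1989-04-08 (Sat); 1989-06-11 (Sun); 1989-06-21 (Wed).
2 of the 5 holidays fall on weekdays; the rest are weekends and were already excluded.
Business days: 209 − 2 = 207.

207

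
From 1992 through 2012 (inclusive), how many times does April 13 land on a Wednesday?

3

Day of week of April 13 in each year:
1992: Mon, 1993: Tue, 1994: Wed ✓, 1995: Thu, 1996: Sat, 1997: Sun, 1998: Mon, 1999: Tue, 2000: Thu, 2001: Fri, 2002: Sat, 2003: Sun, 2004: Tue, 2005: Wed ✓, 2006: Thu, 2007: Fri, 2008: Sun, 2009: Mon, 2010: Tue, 2011: Wed ✓, 2012: Fri
Wednesdays: 1994, 2005, 2011.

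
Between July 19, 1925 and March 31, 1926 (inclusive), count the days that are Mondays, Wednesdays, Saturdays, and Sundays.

147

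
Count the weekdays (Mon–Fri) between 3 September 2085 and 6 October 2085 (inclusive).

25 weekdays

3 September 2085 is a Monday.
That's 34 days from start to end, counting both.
34 = 7 × 4 + 6, so there are 4 full weeks plus 6 extra days.
Each full week contributes 5 weekdays (Mon–Fri): 4 × 5 = 20.
The 6 extra days are Mon, Tue, Wed, Thu, Fri, Sat — 5 of them qualify.
Total: 20 + 5 = 25.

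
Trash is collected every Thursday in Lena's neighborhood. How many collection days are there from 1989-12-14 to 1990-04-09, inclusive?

17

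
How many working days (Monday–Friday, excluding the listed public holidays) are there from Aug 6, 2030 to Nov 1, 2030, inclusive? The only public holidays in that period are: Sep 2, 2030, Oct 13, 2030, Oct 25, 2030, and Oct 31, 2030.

Aug 6, 2030 is a Tuesday.
That's 88 days from start to end, counting both.
88 = 7 × 12 + 4, so there are 12 full weeks plus 4 extra days.
Each full week contributes 5 weekdays (Mon–Fri): 12 × 5 = 60.
The 4 extra days are Tuesday, Wednesday, Thursday, Friday — 4 of them qualify.
Total: 60 + 4 = 64.
Holidays: Sep 2, 2030 (Mon); Oct 13, 2030 (Sun); Oct 25, 2030 (Fri); Oct 31, 2030 (Thu).
3 of the 4 holidays fall on weekdays; the rest are weekends and were already excluded.
Business days: 64 − 3 = 61.

61 working days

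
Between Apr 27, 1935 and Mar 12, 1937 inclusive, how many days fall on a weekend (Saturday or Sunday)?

196

Apr 27, 1935 is a Saturday.
That's 686 days from start to end, counting both.
686 = 7 × 98, so the span is exactly 98 full weeks.
Each full week contributes 2 weekend days (Sat, Sun): 98 × 2 = 196.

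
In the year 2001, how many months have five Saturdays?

4

A month has five Saturdays exactly when Saturday falls within its first (length − 28) days.
Jan: 31 days, starts Mon → 5 of Mon, Tue, Wed
Feb: 28 days, starts Thu → 5 of (none)
Mar: 31 days, starts Thu → 5 of Thu, Fri, Sat ✓
Apr: 30 days, starts Sun → 5 of Sun, Mon
May: 31 days, starts Tue → 5 of Tue, Wed, Thu
Jun: 30 days, starts Fri → 5 of Fri, Sat ✓
Jul: 31 days, starts Sun → 5 of Sun, Mon, Tue
Aug: 31 days, starts Wed → 5 of Wed, Thu, Fri
Sep: 30 days, starts Sat → 5 of Sat, Sun ✓
Oct: 31 days, starts Mon → 5 of Mon, Tue, Wed
Nov: 30 days, starts Thu → 5 of Thu, Fri
Dec: 31 days, starts Sat → 5 of Sat, Sun, Mon ✓
Months with five Saturdays: Mar, Jun, Sep, Dec.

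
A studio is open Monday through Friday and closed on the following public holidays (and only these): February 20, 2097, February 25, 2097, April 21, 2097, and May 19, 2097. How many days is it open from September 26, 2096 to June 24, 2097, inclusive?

192

September 26, 2096 is a Wednesday.
That's 272 days from start to end, counting both.
272 = 7 × 38 + 6, so there are 38 full weeks plus 6 extra days.
Each full week contributes 5 weekdays (Mon–Fri): 38 × 5 = 190.
The 6 extra days are Wed, Thu, Fri, Sat, Sun, Mon — 4 of them qualify.
Total: 190 + 4 = 194.
Holidays: February 20, 2097 (Wed); February 25, 2097 (Mon); April 21, 2097 (Sun); May 19, 2097 (Sun).
2 of the 4 holidays fall on weekdays; the rest are weekends and were already excluded.
Business days: 194 − 2 = 192.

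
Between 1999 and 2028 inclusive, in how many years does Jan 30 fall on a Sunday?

5

Day of week of January 30 in each year:
1999: Sat, 2000: Sun ✓, 2001: Tue, 2002: Wed, 2003: Thu, 2004: Fri, 2005: Sun ✓, 2006: Mon, 2007: Tue, 2008: Wed, 2009: Fri, 2010: Sat, 2011: Sun ✓, 2012: Mon, 2013: Wed, 2014: Thu, 2015: Fri, 2016: Sat, 2017: Mon, 2018: Tue, 2019: Wed, 2020: Thu, 2021: Sat, 2022: Sun ✓, 2023: Mon, 2024: Tue, 2025: Thu, 2026: Fri, 2027: Sat, 2028: Sun ✓
Sundays: 2000, 2005, 2011, 2022, 2028.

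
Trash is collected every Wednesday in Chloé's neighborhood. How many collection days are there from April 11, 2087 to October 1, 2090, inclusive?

181 Wednesdays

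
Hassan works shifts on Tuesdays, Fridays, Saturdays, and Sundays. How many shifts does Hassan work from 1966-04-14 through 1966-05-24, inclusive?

24

1966-04-14 is a Thursday.
The range spans 41 days (inclusive of both endpoints).
41 = 7 × 5 + 6, so there are 5 full weeks plus 6 extra days.
Each full week contributes 4 days from the set (Tue, Fri, Sat, Sun): 5 × 4 = 20.
The 6 extra days are Thu, Fri, Sat, Sun, Mon, Tue — 4 of them qualify.
Total: 20 + 4 = 24.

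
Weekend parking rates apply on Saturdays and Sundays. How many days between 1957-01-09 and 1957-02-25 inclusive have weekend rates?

1957-01-09 is a Wednesday.
That's 48 days from start to end, counting both.
48 = 7 × 6 + 6, so there are 6 full weeks plus 6 extra days.
Each full week contributes 2 weekend days (Sat, Sun): 6 × 2 = 12.
The 6 extra days are Wed, Thu, Fri, Sat, Sun, Mon — 2 of them qualify.
Total: 12 + 2 = 14.

14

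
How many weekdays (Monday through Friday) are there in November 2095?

22 weekdays

2095-11-01 is a Tuesday.
That's 30 days from start to end, counting both.
30 = 7 × 4 + 2, so there are 4 full weeks plus 2 extra days.
Each full week contributes 5 weekdays (Mon–Fri): 4 × 5 = 20.
The 2 extra days are Tuesday, Wednesday — 2 of them qualify.
Total: 20 + 2 = 22.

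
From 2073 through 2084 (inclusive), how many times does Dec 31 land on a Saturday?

Day of week of December 31 in each year:
2073: Sun, 2074: Mon, 2075: Tue, 2076: Thu, 2077: Fri, 2078: Sat ✓, 2079: Sun, 2080: Tue, 2081: Wed, 2082: Thu, 2083: Fri, 2084: Sun
Saturdays: 2078.

1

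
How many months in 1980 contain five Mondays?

A month has five Mondays exactly when Monday falls within its first (length − 28) days.
Jan: 31 days, starts Tue → 5 of Tue, Wed, Thu
Feb: 29 days, starts Fri → 5 of Fri
Mar: 31 days, starts Sat → 5 of Sat, Sun, Mon ✓
Apr: 30 days, starts Tue → 5 of Tue, Wed
May: 31 days, starts Thu → 5 of Thu, Fri, Sat
Jun: 30 days, starts Sun → 5 of Sun, Mon ✓
Jul: 31 days, starts Tue → 5 of Tue, Wed, Thu
Aug: 31 days, starts Fri → 5 of Fri, Sat, Sun
Sep: 30 days, starts Mon → 5 of Mon, Tue ✓
Oct: 31 days, starts Wed → 5 of Wed, Thu, Fri
Nov: 30 days, starts Sat → 5 of Sat, Sun
Dec: 31 days, starts Mon → 5 of Mon, Tue, Wed ✓
Months with five Mondays: Mar, Jun, Sep, Dec.

4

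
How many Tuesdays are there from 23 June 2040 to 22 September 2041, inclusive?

23 June 2040 is a Saturday.
The range spans 457 days (inclusive of both endpoints).
457 = 7 × 65 + 2, so there are 65 full weeks plus 2 extra days.
Each full week contributes one Tuesday: 65 so far.
The 2 extra days are Sat, Sun — none qualify.
Total: 65 + 0 = 65.

65 Tuesdays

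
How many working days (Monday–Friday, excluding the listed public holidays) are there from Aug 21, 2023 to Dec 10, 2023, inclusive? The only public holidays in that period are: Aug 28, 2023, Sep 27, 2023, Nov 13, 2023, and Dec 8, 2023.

Aug 21, 2023 is a Monday.
That's 112 days from start to end, counting both.
112 = 7 × 16, so the span is exactly 16 full weeks.
Each full week contributes 5 weekdays (Mon–Fri): 16 × 5 = 80.
Holidays: Aug 28, 2023 (Mon); Sep 27, 2023 (Wed); Nov 13, 2023 (Mon); Dec 8, 2023 (Fri).
All 4 holidays fall on weekdays, so subtract 4.
Business days: 80 − 4 = 76.

76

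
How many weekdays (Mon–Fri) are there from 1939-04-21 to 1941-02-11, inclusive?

1939-04-21 is a Friday.
That's 663 days from start to end, counting both.
663 = 7 × 94 + 5, so there are 94 full weeks plus 5 extra days.
Each full week contributes 5 weekdays (Mon–Fri): 94 × 5 = 470.
The 5 extra days are Fri, Sat, Sun, Mon, Tue — 3 of them qualify.
Total: 470 + 3 = 473.

473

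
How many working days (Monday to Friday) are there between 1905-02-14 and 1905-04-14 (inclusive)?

1905-02-14 is a Tuesday.
The range spans 60 days (inclusive of both endpoints).
60 = 7 × 8 + 4, so there are 8 full weeks plus 4 extra days.
Each full week contributes 5 weekdays (Mon–Fri): 8 × 5 = 40.
The 4 extra days are Tue, Wed, Thu, Fri — 4 of them qualify.
Total: 40 + 4 = 44.

44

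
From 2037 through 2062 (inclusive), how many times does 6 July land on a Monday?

4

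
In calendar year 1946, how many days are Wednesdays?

52

Jan 1, 1946 is a Tuesday.
The range spans 365 days (inclusive of both endpoints).
365 = 7 × 52 + 1, so there are 52 full weeks plus 1 extra day.
Each full week contributes one Wednesday: 52 so far.
The 1 extra day is Tue — none qualify.
Total: 52 + 0 = 52.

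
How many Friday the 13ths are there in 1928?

3

The 13th falls on a Friday when the month's 13th has weekday Fri.
Jan 13 is Fri ✓; Feb 13 is Mon; Mar 13 is Tue; Apr 13 is Fri ✓; May 13 is Sun; Jun 13 is Wed; Jul 13 is Fri ✓; Aug 13 is Mon; Sep 13 is Thu; Oct 13 is Sat; Nov 13 is Tue; Dec 13 is Thu.
Friday the 13ths: Jan, Apr, Jul.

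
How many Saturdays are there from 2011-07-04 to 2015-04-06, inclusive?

196 Saturdays

2011-07-04 is a Monday.
From 2011-07-04 to 2015-04-06 is 1373 days inclusive.
1373 = 7 × 196 + 1, so there are 196 full weeks plus 1 extra day.
Each full week contributes one Saturday: 196 so far.
The 1 extra day is Mon — none qualify.
Total: 196 + 0 = 196.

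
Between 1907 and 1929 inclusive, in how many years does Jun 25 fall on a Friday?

4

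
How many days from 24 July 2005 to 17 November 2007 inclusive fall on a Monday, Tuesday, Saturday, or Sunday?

484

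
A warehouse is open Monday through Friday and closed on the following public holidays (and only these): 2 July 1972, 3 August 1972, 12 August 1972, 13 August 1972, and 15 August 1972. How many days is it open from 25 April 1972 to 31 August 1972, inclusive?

91

25 April 1972 is a Tuesday.
The range spans 129 days (inclusive of both endpoints).
129 = 7 × 18 + 3, so there are 18 full weeks plus 3 extra days.
Each full week contributes 5 weekdays (Mon–Fri): 18 × 5 = 90.
The 3 extra days are Tue, Wed, Thu — 3 of them qualify.
Total: 90 + 3 = 93.
Holidays: 2 July 1972 (Sun); 3 August 1972 (Thu); 12 August 1972 (Sat); 13 August 1972 (Sun); 15 August 1972 (Tue).
2 of the 5 holidays fall on weekdays; the rest are weekends and were already excluded.
Business days: 93 − 2 = 91.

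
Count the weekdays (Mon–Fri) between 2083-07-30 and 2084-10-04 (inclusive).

309

2083-07-30 is a Friday.
From 2083-07-30 to 2084-10-04 is 433 days inclusive.
433 = 7 × 61 + 6, so there are 61 full weeks plus 6 extra days.
Each full week contributes 5 weekdays (Mon–Fri): 61 × 5 = 305.
The 6 extra days are Friday, Saturday, Sunday, Monday, Tuesday, Wednesday — 4 of them qualify.
Total: 305 + 4 = 309.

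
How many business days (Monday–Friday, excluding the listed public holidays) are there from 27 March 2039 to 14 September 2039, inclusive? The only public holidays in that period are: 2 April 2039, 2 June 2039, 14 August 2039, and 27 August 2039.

122 business days

27 March 2039 is a Sunday.
From 27 March 2039 to 14 September 2039 is 172 days inclusive.
172 = 7 × 24 + 4, so there are 24 full weeks plus 4 extra days.
Each full week contributes 5 weekdays (Mon–Fri): 24 × 5 = 120.
The 4 extra days are Sunday, Monday, Tuesday, Wednesday — 3 of them qualify.
Total: 120 + 3 = 123.
Holidays: 2 April 2039 (Sat); 2 June 2039 (Thu); 14 August 2039 (Sun); 27 August 2039 (Sat).
1 of the 4 holidays fall on weekdays; the rest are weekends and were already excluded.
Business days: 123 − 1 = 122.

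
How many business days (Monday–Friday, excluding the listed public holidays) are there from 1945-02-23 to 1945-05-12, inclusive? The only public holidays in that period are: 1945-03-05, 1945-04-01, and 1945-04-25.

54

1945-02-23 is a Friday.
That's 79 days from start to end, counting both.
79 = 7 × 11 + 2, so there are 11 full weeks plus 2 extra days.
Each full week contributes 5 weekdays (Mon–Fri): 11 × 5 = 55.
The 2 extra days are Friday, Saturday — 1 of them qualifies.
Total: 55 + 1 = 56.
Holidays: 1945-03-05 (Mon); 1945-04-01 (Sun); 1945-04-25 (Wed).
2 of the 3 holidays fall on weekdays; the rest are weekends and were already excluded.
Business days: 56 − 2 = 54.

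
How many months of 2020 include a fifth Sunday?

4

A month has five Sundays exactly when Sunday falls within its first (length − 28) days.
Jan: 31 days, starts Wed → 5 of Wed, Thu, Fri
Feb: 29 days, starts Sat → 5 of Sat
Mar: 31 days, starts Sun → 5 of Sun, Mon, Tue ✓
Apr: 30 days, starts Wed → 5 of Wed, Thu
May: 31 days, starts Fri → 5 of Fri, Sat, Sun ✓
Jun: 30 days, starts Mon → 5 of Mon, Tue
Jul: 31 days, starts Wed → 5 of Wed, Thu, Fri
Aug: 31 days, starts Sat → 5 of Sat, Sun, Mon ✓
Sep: 30 days, starts Tue → 5 of Tue, Wed
Oct: 31 days, starts Thu → 5 of Thu, Fri, Sat
Nov: 30 days, starts Sun → 5 of Sun, Mon ✓
Dec: 31 days, starts Tue → 5 of Tue, Wed, Thu
Months with five Sundays: Mar, May, Aug, Nov.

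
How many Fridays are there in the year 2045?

52

Jan 1, 2045 is a Sunday.
That's 365 days from start to end, counting both.
365 = 7 × 52 + 1, so there are 52 full weeks plus 1 extra day.
Each full week contributes one Friday: 52 so far.
The 1 extra day is Sun — none qualify.
Total: 52 + 0 = 52.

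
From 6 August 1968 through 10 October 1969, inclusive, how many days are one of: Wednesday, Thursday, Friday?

186

6 August 1968 is a Tuesday.
The range spans 431 days (inclusive of both endpoints).
431 = 7 × 61 + 4, so there are 61 full weeks plus 4 extra days.
Each full week contributes 3 days from the set (Wed, Thu, Fri): 61 × 3 = 183.
The 4 extra days are Tue, Wed, Thu, Fri — 3 of them qualify.
Total: 183 + 3 = 186.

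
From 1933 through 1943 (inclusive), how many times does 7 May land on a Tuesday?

2

Day of week of May 7 in each year:
1933: Sun, 1934: Mon, 1935: Tue ✓, 1936: Thu, 1937: Fri, 1938: Sat, 1939: Sun, 1940: Tue ✓, 1941: Wed, 1942: Thu, 1943: Fri
Tuesdays: 1935, 1940.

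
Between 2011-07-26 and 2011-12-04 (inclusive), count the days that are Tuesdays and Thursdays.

38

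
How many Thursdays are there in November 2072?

November 1, 2072 is a Tuesday.
From November 1, 2072 to November 30, 2072 is 30 days inclusive.
30 = 7 × 4 + 2, so there are 4 full weeks plus 2 extra days.
Each full week contributes one Thursday: 4 so far.
The 2 extra days are Tue, Wed — none qualify.
Total: 4 + 0 = 4.

4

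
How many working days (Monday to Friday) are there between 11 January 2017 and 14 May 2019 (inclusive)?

610 weekdays

11 January 2017 is a Wednesday.
From 11 January 2017 to 14 May 2019 is 854 days inclusive.
854 = 7 × 122, so the span is exactly 122 full weeks.
Each full week contributes 5 weekdays (Mon–Fri): 122 × 5 = 610.
Total: 610.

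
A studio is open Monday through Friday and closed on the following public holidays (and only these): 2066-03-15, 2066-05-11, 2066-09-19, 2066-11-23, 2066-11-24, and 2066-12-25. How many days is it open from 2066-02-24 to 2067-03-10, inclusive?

2066-02-24 is a Wednesday.
From 2066-02-24 to 2067-03-10 is 380 days inclusive.
380 = 7 × 54 + 2, so there are 54 full weeks plus 2 extra days.
Each full week contributes 5 weekdays (Mon–Fri): 54 × 5 = 270.
The 2 extra days are Wednesday, Thursday — 2 of them qualify.
Total: 270 + 2 = 272.
Holidays: 2066-03-15 (Mon); 2066-05-11 (Tue); 2066-09-19 (Sun); 2066-11-23 (Tue); 2066-11-24 (Wed); 2066-12-25 (Sat).
4 of the 6 holidays fall on weekdays; the rest are weekends and were already excluded.
Business days: 272 − 4 = 268.

268 business days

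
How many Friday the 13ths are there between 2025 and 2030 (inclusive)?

10

Friday-the-13ths by year:
2025: Jun
2026: Feb, Mar, Nov
2027: Aug
2028: Oct
2029: Apr, Jul
2030: Sep, Dec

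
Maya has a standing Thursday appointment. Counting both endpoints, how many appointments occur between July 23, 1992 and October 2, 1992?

11

July 23, 1992 is a Thursday.
That's 72 days from start to end, counting both.
72 = 7 × 10 + 2, so there are 10 full weeks plus 2 extra days.
Each full week contributes one Thursday: 10 so far.
The 2 extra days are Thursday, Friday — 1 of them qualifies.
Total: 10 + 1 = 11.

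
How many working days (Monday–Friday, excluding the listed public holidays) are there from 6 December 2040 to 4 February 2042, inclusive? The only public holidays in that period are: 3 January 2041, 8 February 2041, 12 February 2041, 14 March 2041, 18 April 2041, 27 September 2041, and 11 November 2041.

6 December 2040 is a Thursday.
That's 426 days from start to end, counting both.
426 = 7 × 60 + 6, so there are 60 full weeks plus 6 extra days.
Each full week contributes 5 weekdays (Mon–Fri): 60 × 5 = 300.
The 6 extra days are Thu, Fri, Sat, Sun, Mon, Tue — 4 of them qualify.
Total: 300 + 4 = 304.
Holidays: 3 January 2041 (Thu); 8 February 2041 (Fri); 12 February 2041 (Tue); 14 March 2041 (Thu); 18 April 2041 (Thu); 27 September 2041 (Fri); 11 November 2041 (Mon).
All 7 holidays fall on weekdays, so subtract 7.
Business days: 304 − 7 = 297.

297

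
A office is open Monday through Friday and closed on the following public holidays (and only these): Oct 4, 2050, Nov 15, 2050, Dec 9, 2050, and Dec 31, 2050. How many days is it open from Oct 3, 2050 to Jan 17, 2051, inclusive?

74

Oct 3, 2050 is a Monday.
That's 107 days from start to end, counting both.
107 = 7 × 15 + 2, so there are 15 full weeks plus 2 extra days.
Each full week contributes 5 weekdays (Mon–Fri): 15 × 5 = 75.
The 2 extra days are Monday, Tuesday — 2 of them qualify.
Total: 75 + 2 = 77.
Holidays: Oct 4, 2050 (Tue); Nov 15, 2050 (Tue); Dec 9, 2050 (Fri); Dec 31, 2050 (Sat).
3 of the 4 holidays fall on weekdays; the rest are weekends and were already excluded.
Business days: 77 − 3 = 74.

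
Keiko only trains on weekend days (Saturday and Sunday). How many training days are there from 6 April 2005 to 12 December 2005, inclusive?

72

6 April 2005 is a Wednesday.
From 6 April 2005 to 12 December 2005 is 251 days inclusive.
251 = 7 × 35 + 6, so there are 35 full weeks plus 6 extra days.
Each full week contributes 2 weekend days (Sat, Sun): 35 × 2 = 70.
The 6 extra days are Wednesday, Thursday, Friday, Saturday, Sunday, Monday — 2 of them qualify.
Total: 70 + 2 = 72.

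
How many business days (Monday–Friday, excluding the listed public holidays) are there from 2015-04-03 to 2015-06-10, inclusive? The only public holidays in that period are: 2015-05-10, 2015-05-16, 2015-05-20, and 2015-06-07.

48 business days

2015-04-03 is a Friday.
The range spans 69 days (inclusive of both endpoints).
69 = 7 × 9 + 6, so there are 9 full weeks plus 6 extra days.
Each full week contributes 5 weekdays (Mon–Fri): 9 × 5 = 45.
The 6 extra days are Fri, Sat, Sun, Mon, Tue, Wed — 4 of them qualify.
Total: 45 + 4 = 49.
Holidays: 2015-05-10 (Sun); 2015-05-16 (Sat); 2015-05-20 (Wed); 2015-06-07 (Sun).
1 of the 4 holidays fall on weekdays; the rest are weekends and were already excluded.
Business days: 49 − 1 = 48.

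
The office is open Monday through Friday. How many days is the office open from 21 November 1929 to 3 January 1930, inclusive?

32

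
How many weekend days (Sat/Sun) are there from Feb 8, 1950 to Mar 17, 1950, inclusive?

10

Feb 8, 1950 is a Wednesday.
The range spans 38 days (inclusive of both endpoints).
38 = 7 × 5 + 3, so there are 5 full weeks plus 3 extra days.
Each full week contributes 2 weekend days (Sat, Sun): 5 × 2 = 10.
The 3 extra days are Wed, Thu, Fri — none qualify.
Total: 10 + 0 = 10.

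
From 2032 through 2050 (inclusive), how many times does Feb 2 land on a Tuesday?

Day of week of February 2 in each year:
2032: Mon, 2033: Wed, 2034: Thu, 2035: Fri, 2036: Sat, 2037: Mon, 2038: Tue ✓, 2039: Wed, 2040: Thu, 2041: Sat, 2042: Sun, 2043: Mon, 2044: Tue ✓, 2045: Thu, 2046: Fri, 2047: Sat, 2048: Sun, 2049: Tue ✓, 2050: Wed
Tuesdays: 2038, 2044, 2049.

3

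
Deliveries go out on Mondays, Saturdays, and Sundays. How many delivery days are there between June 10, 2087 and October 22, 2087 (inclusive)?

57

June 10, 2087 is a Tuesday.
That's 135 days from start to end, counting both.
135 = 7 × 19 + 2, so there are 19 full weeks plus 2 extra days.
Each full week contributes 3 days from the set (Mon, Sat, Sun): 19 × 3 = 57.
The 2 extra days are Tuesday, Wednesday — none qualify.
Total: 57 + 0 = 57.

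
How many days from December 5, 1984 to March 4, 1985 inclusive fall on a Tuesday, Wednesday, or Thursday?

38

December 5, 1984 is a Wednesday.
The range spans 90 days (inclusive of both endpoints).
90 = 7 × 12 + 6, so there are 12 full weeks plus 6 extra days.
Each full week contributes 3 days from the set (Tue, Wed, Thu): 12 × 3 = 36.
The 6 extra days are Wednesday, Thursday, Friday, Saturday, Sunday, Monday — 2 of them qualify.
Total: 36 + 2 = 38.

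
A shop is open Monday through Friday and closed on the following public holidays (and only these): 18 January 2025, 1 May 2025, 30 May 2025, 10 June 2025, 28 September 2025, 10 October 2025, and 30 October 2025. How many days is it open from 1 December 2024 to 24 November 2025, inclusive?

251 working days

1 December 2024 is a Sunday.
That's 359 days from start to end, counting both.
359 = 7 × 51 + 2, so there are 51 full weeks plus 2 extra days.
Each full week contributes 5 weekdays (Mon–Fri): 51 × 5 = 255.
The 2 extra days are Sunday, Monday — 1 of them qualifies.
Total: 255 + 1 = 256.
Holidays: 18 January 2025 (Sat); 1 May 2025 (Thu); 30 May 2025 (Fri); 10 June 2025 (Tue); 28 September 2025 (Sun); 10 October 2025 (Fri); 30 October 2025 (Thu).
5 of the 7 holidays fall on weekdays; the rest are weekends and were already excluded.
Business days: 256 − 5 = 251.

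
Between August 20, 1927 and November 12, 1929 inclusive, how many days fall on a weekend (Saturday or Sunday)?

August 20, 1927 is a Saturday.
From August 20, 1927 to November 12, 1929 is 816 days inclusive.
816 = 7 × 116 + 4, so there are 116 full weeks plus 4 extra days.
Each full week contributes 2 weekend days (Sat, Sun): 116 × 2 = 232.
The 4 extra days are Sat, Sun, Mon, Tue — 2 of them qualify.
Total: 232 + 2 = 234.

234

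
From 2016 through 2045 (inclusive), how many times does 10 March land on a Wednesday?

4

Day of week of March 10 in each year:
2016: Thu, 2017: Fri, 2018: Sat, 2019: Sun, 2020: Tue, 2021: Wed ✓, 2022: Thu, 2023: Fri, 2024: Sun, 2025: Mon, 2026: Tue, 2027: Wed ✓, 2028: Fri, 2029: Sat, 2030: Sun, 2031: Mon, 2032: Wed ✓, 2033: Thu, 2034: Fri, 2035: Sat, 2036: Mon, 2037: Tue, 2038: Wed ✓, 2039: Thu, 2040: Sat, 2041: Sun, 2042: Mon, 2043: Tue, 2044: Thu, 2045: Fri
Wednesdays: 2021, 2027, 2032, 2038.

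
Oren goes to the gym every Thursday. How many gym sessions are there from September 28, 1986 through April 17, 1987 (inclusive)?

29

September 28, 1986 is a Sunday.
The range spans 202 days (inclusive of both endpoints).
202 = 7 × 28 + 6, so there are 28 full weeks plus 6 extra days.
Each full week contributes one Thursday: 28 so far.
The 6 extra days are Sunday, Monday, Tuesday, Wednesday, Thursday, Friday — 1 of them qualifies.
Total: 28 + 1 = 29.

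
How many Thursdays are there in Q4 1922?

Oct 1, 1922 is a Sunday.
That's 92 days from start to end, counting both.
92 = 7 × 13 + 1, so there are 13 full weeks plus 1 extra day.
Each full week contributes one Thursday: 13 so far.
The 1 extra day is Sun — none qualify.
Total: 13 + 0 = 13.

13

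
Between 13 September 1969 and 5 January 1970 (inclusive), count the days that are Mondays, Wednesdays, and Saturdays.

13 September 1969 is a Saturday.
The range spans 115 days (inclusive of both endpoints).
115 = 7 × 16 + 3, so there are 16 full weeks plus 3 extra days.
Each full week contributes 3 days from the set (Mon, Wed, Sat): 16 × 3 = 48.
The 3 extra days are Saturday, Sunday, Monday — 2 of them qualify.
Total: 48 + 2 = 50.

50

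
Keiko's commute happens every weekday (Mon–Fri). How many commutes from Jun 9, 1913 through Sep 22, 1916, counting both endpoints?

860 weekdays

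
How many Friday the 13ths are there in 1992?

The 13th falls on a Friday when the month's 13th has weekday Fri.
Jan 13 is Mon; Feb 13 is Thu; Mar 13 is Fri ✓; Apr 13 is Mon; May 13 is Wed; Jun 13 is Sat; Jul 13 is Mon; Aug 13 is Thu; Sep 13 is Sun; Oct 13 is Tue; Nov 13 is Fri ✓; Dec 13 is Sun.
Friday the 13ths: Mar, Nov.

2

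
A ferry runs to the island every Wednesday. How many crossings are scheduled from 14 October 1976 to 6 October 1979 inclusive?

155 Wednesdays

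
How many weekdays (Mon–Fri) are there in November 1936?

21 weekdays

1936-11-01 is a Sunday.
From 1936-11-01 to 1936-11-30 is 30 days inclusive.
30 = 7 × 4 + 2, so there are 4 full weeks plus 2 extra days.
Each full week contributes 5 weekdays (Mon–Fri): 4 × 5 = 20.
The 2 extra days are Sunday, Monday — 1 of them qualifies.
Total: 20 + 1 = 21.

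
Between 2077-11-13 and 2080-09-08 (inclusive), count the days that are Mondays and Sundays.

2077-11-13 is a Saturday.
That's 1031 days from start to end, counting both.
1031 = 7 × 147 + 2, so there are 147 full weeks plus 2 extra days.
Each full week contributes 2 days from the set (Mon, Sun): 147 × 2 = 294.
The 2 extra days are Saturday, Sunday — 1 of them qualifies.
Total: 294 + 1 = 295.

295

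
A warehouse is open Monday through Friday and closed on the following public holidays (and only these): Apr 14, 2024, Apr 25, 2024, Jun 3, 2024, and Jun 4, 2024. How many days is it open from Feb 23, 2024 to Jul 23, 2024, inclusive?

Feb 23, 2024 is a Friday.
That's 152 days from start to end, counting both.
152 = 7 × 21 + 5, so there are 21 full weeks plus 5 extra days.
Each full week contributes 5 weekdays (Mon–Fri): 21 × 5 = 105.
The 5 extra days are Friday, Saturday, Sunday, Monday, Tuesday — 3 of them qualify.
Total: 105 + 3 = 108.
Holidays: Apr 14, 2024 (Sun); Apr 25, 2024 (Thu); Jun 3, 2024 (Mon); Jun 4, 2024 (Tue).
3 of the 4 holidays fall on weekdays; the rest are weekends and were already excluded.
Business days: 108 − 3 = 105.

105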